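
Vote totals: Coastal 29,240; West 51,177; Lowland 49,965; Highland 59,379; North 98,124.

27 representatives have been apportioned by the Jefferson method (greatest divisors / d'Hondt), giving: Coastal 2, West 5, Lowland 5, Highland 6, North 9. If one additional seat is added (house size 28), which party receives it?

Priority for the next seat is population ÷ (current seats + 1).
Priorities: Coastal 9746.667, West 8529.500, Lowland 8327.500, Highland 8482.714, North 9812.400.
Highest priority: North.

North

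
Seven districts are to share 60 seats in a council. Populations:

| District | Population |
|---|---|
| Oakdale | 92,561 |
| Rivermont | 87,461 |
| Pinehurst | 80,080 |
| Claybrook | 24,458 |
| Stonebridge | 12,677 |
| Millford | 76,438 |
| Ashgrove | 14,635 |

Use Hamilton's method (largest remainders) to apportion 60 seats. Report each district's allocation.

The standard divisor is 388310/60 ≈ 6471.833.
Standard quotas: Oakdale 14.3021, Rivermont 13.5141, Pinehurst 12.3736, Claybrook 3.7791, Stonebridge 1.9588, Millford 11.8109, Ashgrove 2.2613.
Lower quotas: Oakdale 14, Rivermont 13, Pinehurst 12, Claybrook 3, Stonebridge 1, Millford 11, Ashgrove 2 (sum 56, leaving 4 seats).
Remainders in descending order: Stonebridge 0.9588, Millford 0.8109, Claybrook 0.7791, Rivermont 0.5141, Pinehurst 0.3736, Oakdale 0.3021, Ashgrove 0.2613.
The surplus seats go to Stonebridge, Millford, Claybrook, Rivermont.

Oakdale 14, Rivermont 14, Pinehurst 12, Claybrook 4, Stonebridge 2, Millford 12, Ashgrove 2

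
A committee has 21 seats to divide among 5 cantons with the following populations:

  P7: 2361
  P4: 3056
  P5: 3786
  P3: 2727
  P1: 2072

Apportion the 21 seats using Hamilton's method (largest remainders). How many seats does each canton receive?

P7: 3; P4: 5; P5: 6; P3: 4; P1: 3

The standard divisor is 14002/21 ≈ 666.762.
Standard quotas: P7 3.541, P4 4.583, P5 5.678, P3 4.090, P1 3.108.
Lower quotas: P7 3, P4 4, P5 5, P3 4, P1 3 (sum 19, leaving 2 seats).
Remainders in descending order: P5 0.678, P4 0.583, P7 0.541, P1 0.108, P3 0.090.
The surplus seats go to P5, P4.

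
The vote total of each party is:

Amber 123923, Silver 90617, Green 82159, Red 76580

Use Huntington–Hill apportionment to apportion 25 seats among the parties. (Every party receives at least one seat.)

Amber 8, Silver 6, Green 6, Red 5

With divisor 14802: modified quotas Amber 8.372, Silver 6.122, Green 5.551, Red 5.174.
Geometric-mean thresholds: Amber √(8·9)=8.485, Silver √(6·7)=6.481, Green √(5·6)=5.477, Red √(5·6)=5.477.
Each quota rounded against its threshold gives Amber 8, Silver 6, Green 6, Red 5 (total 25).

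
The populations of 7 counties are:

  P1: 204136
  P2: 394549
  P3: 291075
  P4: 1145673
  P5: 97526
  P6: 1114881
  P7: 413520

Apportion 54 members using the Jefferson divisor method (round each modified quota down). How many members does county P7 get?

Standard divisor 3661360/54 ≈ 67802.963; standard quotas: P1 3.011, P2 5.819, P3 4.293, P4 16.897, P5 1.438, P6 16.443, P7 6.099.
Rounding down gives 3, 5, 4, 16, 1, 16, 6 = 51 seats, so the divisor must be adjusted.
With modified divisor 64600: modified quotas P1 3.160, P2 6.108, P3 4.506, P4 17.735, P5 1.510, P6 17.258, P7 6.401.
Rounding down: P1 3, P2 6, P3 4, P4 17, P5 1, P6 17, P7 6 (total 54).
P7 receives 6.

6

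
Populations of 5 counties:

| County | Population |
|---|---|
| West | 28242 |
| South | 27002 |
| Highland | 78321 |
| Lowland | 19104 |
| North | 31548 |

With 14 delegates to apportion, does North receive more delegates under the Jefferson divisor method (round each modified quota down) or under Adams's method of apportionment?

Adams

Jefferson: West 2, South 2, Highland 7, Lowland 1, North 2.
Adams: West 2, South 2, Highland 5, Lowland 2, North 3.
North gets 2 under Jefferson and 3 under Adams.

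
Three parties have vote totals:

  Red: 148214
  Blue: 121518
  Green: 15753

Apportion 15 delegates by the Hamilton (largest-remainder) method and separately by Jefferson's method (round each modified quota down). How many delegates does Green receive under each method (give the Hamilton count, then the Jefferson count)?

Hamilton: Red 8, Blue 6, Green 1.
Jefferson: Red 8, Blue 7, Green 0.
Green gets 1 under Hamilton and 0 under Jefferson.

1 and 0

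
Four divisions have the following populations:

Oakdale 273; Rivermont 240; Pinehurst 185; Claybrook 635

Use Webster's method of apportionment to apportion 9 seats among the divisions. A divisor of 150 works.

With modified divisor 150: modified quotas Oakdale 1.820, Rivermont 1.600, Pinehurst 1.233, Claybrook 4.233.
Rounding to the nearest integer: Oakdale 2, Rivermont 2, Pinehurst 1, Claybrook 4 (total 9).

Oakdale: 2; Rivermont: 2; Pinehurst: 1; Claybrook: 4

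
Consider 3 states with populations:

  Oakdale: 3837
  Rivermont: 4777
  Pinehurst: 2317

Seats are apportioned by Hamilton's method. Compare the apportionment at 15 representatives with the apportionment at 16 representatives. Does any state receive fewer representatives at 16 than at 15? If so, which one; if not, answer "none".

At 15 seats: Oakdale 5, Rivermont 7, Pinehurst 3.
At 16 seats: Oakdale 6, Rivermont 7, Pinehurst 3.
No state's allocation decreased.

none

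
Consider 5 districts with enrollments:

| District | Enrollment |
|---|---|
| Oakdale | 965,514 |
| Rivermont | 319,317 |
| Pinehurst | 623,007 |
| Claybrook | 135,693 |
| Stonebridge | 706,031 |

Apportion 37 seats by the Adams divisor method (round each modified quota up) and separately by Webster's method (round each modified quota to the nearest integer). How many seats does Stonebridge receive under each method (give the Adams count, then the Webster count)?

9 and 10

Adams: Oakdale 13, Rivermont 5, Pinehurst 8, Claybrook 2, Stonebridge 9.
Webster: Oakdale 13, Rivermont 4, Pinehurst 8, Claybrook 2, Stonebridge 10.
Stonebridge gets 9 under Adams and 10 under Webster.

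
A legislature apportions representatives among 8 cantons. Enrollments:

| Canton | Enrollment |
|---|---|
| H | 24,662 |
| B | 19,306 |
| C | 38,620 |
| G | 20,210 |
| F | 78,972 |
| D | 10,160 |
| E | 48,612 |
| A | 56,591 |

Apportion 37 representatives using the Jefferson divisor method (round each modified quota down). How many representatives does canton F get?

11

Standard divisor 297133/37 ≈ 8030.622; standard quotas: H 3.071, B 2.404, C 4.809, G 2.517, F 9.834, D 1.265, E 6.053, A 7.047.
Rounding down gives 3, 2, 4, 2, 9, 1, 6, 7 = 34 seats, so the divisor must be adjusted.
With modified divisor 7100: modified quotas H 3.474, B 2.719, C 5.439, G 2.846, F 11.123, D 1.431, E 6.847, A 7.971.
Rounding down: H 3, B 2, C 5, G 2, F 11, D 1, E 6, A 7 (total 37).
F receives 11.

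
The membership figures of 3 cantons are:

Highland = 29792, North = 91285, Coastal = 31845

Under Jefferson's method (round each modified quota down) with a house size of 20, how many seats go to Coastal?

4

Standard divisor 152922/20 ≈ 7646.1; standard quotas: Highland 3.896, North 11.939, Coastal 4.165.
Rounding down gives 3, 11, 4 = 18 seats, so the divisor must be adjusted.
With modified divisor 7200: modified quotas Highland 4.138, North 12.678, Coastal 4.423.
Rounding down: Highland 4, North 12, Coastal 4 (total 20).
Coastal receives 4.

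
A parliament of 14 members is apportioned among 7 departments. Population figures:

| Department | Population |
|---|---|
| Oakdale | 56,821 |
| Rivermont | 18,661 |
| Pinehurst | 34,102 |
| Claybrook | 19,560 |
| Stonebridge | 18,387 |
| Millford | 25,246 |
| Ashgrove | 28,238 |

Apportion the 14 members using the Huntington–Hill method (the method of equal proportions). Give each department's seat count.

With divisor 13877: modified quotas Oakdale 4.095, Rivermont 1.345, Pinehurst 2.457, Claybrook 1.410, Stonebridge 1.325, Millford 1.819, Ashgrove 2.035.
Geometric-mean thresholds: Oakdale √(4·5)=4.472, Rivermont √(1·2)=1.414, Pinehurst √(2·3)=2.449, Claybrook √(1·2)=1.414, Stonebridge √(1·2)=1.414, Millford √(1·2)=1.414, Ashgrove √(2·3)=2.449.
Each quota rounded against its threshold gives Oakdale 4, Rivermont 1, Pinehurst 3, Claybrook 1, Stonebridge 1, Millford 2, Ashgrove 2 (total 14).

Oakdale 4, Rivermont 1, Pinehurst 3, Claybrook 1, Stonebridge 1, Millford 2, Ashgrove 2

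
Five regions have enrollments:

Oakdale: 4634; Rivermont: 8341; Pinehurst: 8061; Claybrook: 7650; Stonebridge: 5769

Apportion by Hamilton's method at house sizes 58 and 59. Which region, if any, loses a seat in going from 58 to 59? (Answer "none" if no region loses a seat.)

none

At 58 seats: Oakdale 8, Rivermont 14, Pinehurst 13, Claybrook 13, Stonebridge 10.
At 59 seats: Oakdale 8, Rivermont 14, Pinehurst 14, Claybrook 13, Stonebridge 10.
No region's allocation decreased.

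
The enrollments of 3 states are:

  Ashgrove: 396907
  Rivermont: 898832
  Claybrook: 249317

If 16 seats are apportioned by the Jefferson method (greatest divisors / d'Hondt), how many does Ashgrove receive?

4

Standard divisor 1545056/16 ≈ 96566; standard quotas: Ashgrove 4.110, Rivermont 9.308, Claybrook 2.582.
Rounding down gives 4, 9, 2 = 15 seats, so the divisor must be adjusted.
With modified divisor 86500: modified quotas Ashgrove 4.589, Rivermont 10.391, Claybrook 2.882.
Rounding down: Ashgrove 4, Rivermont 10, Claybrook 2 (total 16).
Ashgrove receives 4.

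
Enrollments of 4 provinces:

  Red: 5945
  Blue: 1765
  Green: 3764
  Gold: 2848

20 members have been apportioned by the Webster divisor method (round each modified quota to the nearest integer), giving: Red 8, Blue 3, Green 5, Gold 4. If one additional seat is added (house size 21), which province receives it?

Red

Priority for the next seat is population ÷ (current seats + 0.5).
Priorities: Red 699.412, Blue 504.286, Green 684.364, Gold 632.889.
Highest priority: Red.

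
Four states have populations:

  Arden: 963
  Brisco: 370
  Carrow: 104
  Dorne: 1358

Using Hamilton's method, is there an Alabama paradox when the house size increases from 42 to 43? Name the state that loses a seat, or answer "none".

At 42 seats: Arden 14, Brisco 6, Carrow 2, Dorne 20.
At 43 seats: Arden 15, Brisco 6, Carrow 1, Dorne 21.
Carrow drops from 2 to 1.

Carrow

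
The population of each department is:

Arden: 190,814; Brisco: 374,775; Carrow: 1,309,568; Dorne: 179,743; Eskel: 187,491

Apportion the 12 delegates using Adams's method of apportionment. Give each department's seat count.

Standard divisor 2242391/12 ≈ 186865.917; standard quotas: Arden 1.021, Brisco 2.006, Carrow 7.008, Dorne 0.962, Eskel 1.003.
Rounding up gives 2, 3, 8, 1, 2 = 16 seats, so the divisor must be adjusted.
With modified divisor 204500: modified quotas Arden 0.933, Brisco 1.833, Carrow 6.404, Dorne 0.879, Eskel 0.917.
Rounding up: Arden 1, Brisco 2, Carrow 7, Dorne 1, Eskel 1 (total 12).

Arden=1; Brisco=2; Carrow=7; Dorne=1; Eskel=1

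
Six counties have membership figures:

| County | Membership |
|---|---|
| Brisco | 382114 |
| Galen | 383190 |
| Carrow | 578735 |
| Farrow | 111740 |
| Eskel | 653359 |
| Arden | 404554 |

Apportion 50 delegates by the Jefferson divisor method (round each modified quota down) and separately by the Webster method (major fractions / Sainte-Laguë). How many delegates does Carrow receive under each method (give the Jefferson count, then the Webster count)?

Jefferson: Brisco 7, Galen 8, Carrow 12, Farrow 2, Eskel 13, Arden 8.
Webster: Brisco 8, Galen 8, Carrow 11, Farrow 2, Eskel 13, Arden 8.
Carrow gets 12 under Jefferson and 11 under Webster.

12 and 11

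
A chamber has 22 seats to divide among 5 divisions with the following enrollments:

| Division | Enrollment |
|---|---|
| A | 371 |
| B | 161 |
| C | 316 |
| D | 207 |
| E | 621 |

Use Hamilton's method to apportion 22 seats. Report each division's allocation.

A 5, B 2, C 4, D 3, E 8

Total 1676; standard divisor 1676/22 ≈ 76.182.
Standard quotas: A 4.870, B 2.113, C 4.148, D 2.717, E 8.152.
Lower quotas: A 4, B 2, C 4, D 2, E 8 (sum 20, leaving 2 seats).
Remainders in descending order: A 0.870, D 0.717, E 0.152, C 0.148, B 0.113.
The surplus seats go to A, D.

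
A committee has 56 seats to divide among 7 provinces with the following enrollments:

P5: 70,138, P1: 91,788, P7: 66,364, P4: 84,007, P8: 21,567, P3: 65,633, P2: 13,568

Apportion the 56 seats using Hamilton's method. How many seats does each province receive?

Total 413065; standard divisor 413065/56 ≈ 7376.161.
Standard quotas: P5 9.5087, P1 12.4439, P7 8.9971, P4 11.3890, P8 2.9239, P3 8.8980, P2 1.8394.
Lower quotas: P5 9, P1 12, P7 8, P4 11, P8 2, P3 8, P2 1 (sum 51, leaving 5 seats).
Remainders in descending order: P7 0.9971, P8 0.9239, P3 0.8980, P2 0.8394, P5 0.5087, P1 0.4439, P4 0.3890.
The surplus seats go to P7, P8, P3, P2, P5.

P5 10, P1 12, P7 9, P4 11, P8 3, P3 9, P2 2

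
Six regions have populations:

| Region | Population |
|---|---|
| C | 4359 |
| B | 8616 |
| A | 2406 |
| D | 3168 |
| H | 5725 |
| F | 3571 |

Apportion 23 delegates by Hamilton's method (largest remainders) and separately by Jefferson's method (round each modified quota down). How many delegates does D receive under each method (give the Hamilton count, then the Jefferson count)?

3 and 2

Hamilton: C 3, B 7, A 2, D 3, H 5, F 3.
Jefferson: C 4, B 7, A 2, D 2, H 5, F 3.
D gets 3 under Hamilton and 2 under Jefferson.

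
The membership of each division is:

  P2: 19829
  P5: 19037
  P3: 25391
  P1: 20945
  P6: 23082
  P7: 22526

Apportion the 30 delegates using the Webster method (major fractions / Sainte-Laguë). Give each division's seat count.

P2 5, P5 4, P3 6, P1 5, P6 5, P7 5

Standard divisor 130810/30 ≈ 4360.333; standard quotas: P2 4.548, P5 4.366, P3 5.823, P1 4.804, P6 5.294, P7 5.166.
Rounding to the nearest integer gives P2 5, P5 4, P3 6, P1 5, P6 5, P7 5 — total 30, matching the house size, so no adjustment is needed.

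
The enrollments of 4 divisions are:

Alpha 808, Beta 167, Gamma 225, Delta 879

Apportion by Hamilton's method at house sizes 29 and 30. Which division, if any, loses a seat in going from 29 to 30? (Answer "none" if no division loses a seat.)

Beta

At 29 seats: Alpha 11, Beta 3, Gamma 3, Delta 12.
At 30 seats: Alpha 12, Beta 2, Gamma 3, Delta 13.
Beta drops from 3 to 2.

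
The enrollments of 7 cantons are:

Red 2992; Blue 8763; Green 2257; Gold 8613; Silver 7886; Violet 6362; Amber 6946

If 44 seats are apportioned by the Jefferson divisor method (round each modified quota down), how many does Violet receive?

6

Standard divisor 43819/44 ≈ 995.886; standard quotas: Red 3.004, Blue 8.799, Green 2.266, Gold 8.649, Silver 7.919, Violet 6.388, Amber 6.975.
Rounding down gives 3, 8, 2, 8, 7, 6, 6 = 40 seats, so the divisor must be adjusted.
With modified divisor 930: modified quotas Red 3.217, Blue 9.423, Green 2.427, Gold 9.261, Silver 8.480, Violet 6.841, Amber 7.469.
Rounding down: Red 3, Blue 9, Green 2, Gold 9, Silver 8, Violet 6, Amber 7 (total 44).
Violet receives 6.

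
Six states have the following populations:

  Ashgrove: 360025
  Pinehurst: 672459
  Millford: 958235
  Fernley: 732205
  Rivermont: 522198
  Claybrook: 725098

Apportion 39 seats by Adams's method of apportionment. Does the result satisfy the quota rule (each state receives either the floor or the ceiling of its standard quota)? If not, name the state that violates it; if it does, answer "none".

Standard quotas: Ashgrove 3.537, Pinehurst 6.606, Millford 9.413, Fernley 7.193, Rivermont 5.130, Claybrook 7.123.
Adams allocation: Ashgrove 4, Pinehurst 7, Millford 9, Fernley 7, Rivermont 5, Claybrook 7.
Every allocation lies between the lower and upper quota.

none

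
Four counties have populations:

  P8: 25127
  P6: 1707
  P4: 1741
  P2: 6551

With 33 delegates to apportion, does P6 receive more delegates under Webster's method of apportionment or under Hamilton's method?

Webster: P8 23, P6 2, P4 2, P2 6.
Hamilton: P8 24, P6 1, P4 2, P2 6.
P6 gets 2 under Webster and 1 under Hamilton.

Webster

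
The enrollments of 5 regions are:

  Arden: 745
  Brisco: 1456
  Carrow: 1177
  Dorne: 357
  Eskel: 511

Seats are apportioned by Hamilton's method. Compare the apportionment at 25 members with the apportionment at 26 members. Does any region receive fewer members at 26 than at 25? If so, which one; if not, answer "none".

none

At 25 seats: Arden 4, Brisco 9, Carrow 7, Dorne 2, Eskel 3.
At 26 seats: Arden 5, Brisco 9, Carrow 7, Dorne 2, Eskel 3.
No region's allocation decreased.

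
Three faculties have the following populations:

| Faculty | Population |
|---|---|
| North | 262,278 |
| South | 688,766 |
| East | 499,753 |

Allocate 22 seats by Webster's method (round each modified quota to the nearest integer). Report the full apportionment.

Standard divisor 1450797/22 ≈ 65945.318; standard quotas: North 3.977, South 10.445, East 7.578.
Rounding to the nearest integer gives North 4, South 10, East 8 — total 22, matching the house size, so no adjustment is needed.

North: 4; South: 10; East: 8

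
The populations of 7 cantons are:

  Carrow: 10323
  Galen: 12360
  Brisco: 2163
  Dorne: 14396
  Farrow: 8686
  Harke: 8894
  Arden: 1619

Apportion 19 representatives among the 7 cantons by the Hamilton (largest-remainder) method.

Carrow 3; Galen 4; Brisco 1; Dorne 5; Farrow 3; Harke 3; Arden 0

The standard divisor is 58441/19 ≈ 3075.842.
Standard quotas: Carrow 3.3562, Galen 4.0184, Brisco 0.7032, Dorne 4.6803, Farrow 2.8239, Harke 2.8916, Arden 0.5264.
Lower quotas: Carrow 3, Galen 4, Brisco 0, Dorne 4, Farrow 2, Harke 2, Arden 0 (sum 15, leaving 4 seats).
Remainders in descending order: Harke 0.8916, Farrow 0.8239, Brisco 0.7032, Dorne 0.6803, Arden 0.5264, Carrow 0.3562, Galen 0.0184.
The surplus seats go to Harke, Farrow, Brisco, Dorne.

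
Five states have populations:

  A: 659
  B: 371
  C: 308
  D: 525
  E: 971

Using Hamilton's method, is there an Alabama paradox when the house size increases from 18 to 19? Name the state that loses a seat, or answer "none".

B

At 18 seats: A 4, B 3, C 2, D 3, E 6.
At 19 seats: A 4, B 2, C 2, D 4, E 7.
B drops from 3 to 2.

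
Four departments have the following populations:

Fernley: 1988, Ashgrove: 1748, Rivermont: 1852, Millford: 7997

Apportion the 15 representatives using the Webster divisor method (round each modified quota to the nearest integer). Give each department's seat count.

Fernley 2, Ashgrove 2, Rivermont 2, Millford 9

Standard divisor 13585/15 ≈ 905.667; standard quotas: Fernley 2.195, Ashgrove 1.930, Rivermont 2.045, Millford 8.830.
Rounding to the nearest integer gives Fernley 2, Ashgrove 2, Rivermont 2, Millford 9 — total 15, matching the house size, so no adjustment is needed.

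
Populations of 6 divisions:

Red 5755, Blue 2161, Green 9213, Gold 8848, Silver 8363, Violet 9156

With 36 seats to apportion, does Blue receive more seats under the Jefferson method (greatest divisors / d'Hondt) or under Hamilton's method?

Jefferson: Red 5, Blue 1, Green 8, Gold 7, Silver 7, Violet 8.
Hamilton: Red 5, Blue 2, Green 8, Gold 7, Silver 7, Violet 7.
Blue gets 1 under Jefferson and 2 under Hamilton.

Hamilton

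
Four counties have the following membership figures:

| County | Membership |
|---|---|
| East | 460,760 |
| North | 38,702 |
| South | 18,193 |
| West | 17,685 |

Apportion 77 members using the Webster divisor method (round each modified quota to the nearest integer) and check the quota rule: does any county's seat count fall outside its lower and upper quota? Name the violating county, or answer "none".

East

Standard quotas: East 66.273, North 5.567, South 2.617, West 2.544.
Webster allocation: East 65, North 6, South 3, West 3.
East has quota 66.273 (lower 66, upper 67) but receives 65 — outside the quota interval.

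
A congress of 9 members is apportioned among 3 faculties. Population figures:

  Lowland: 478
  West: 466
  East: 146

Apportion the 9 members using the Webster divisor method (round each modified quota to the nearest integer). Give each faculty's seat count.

Lowland 4; West 4; East 1

Standard divisor 1090/9 ≈ 121.111; standard quotas: Lowland 3.947, West 3.848, East 1.206.
Rounding to the nearest integer gives Lowland 4, West 4, East 1 — total 9, matching the house size, so no adjustment is needed.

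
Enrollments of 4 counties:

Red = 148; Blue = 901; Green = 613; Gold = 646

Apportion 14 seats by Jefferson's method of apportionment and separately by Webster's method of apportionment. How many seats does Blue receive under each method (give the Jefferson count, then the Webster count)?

Jefferson: Red 0, Blue 6, Green 4, Gold 4.
Webster: Red 1, Blue 5, Green 4, Gold 4.
Blue gets 6 under Jefferson and 5 under Webster.

6 and 5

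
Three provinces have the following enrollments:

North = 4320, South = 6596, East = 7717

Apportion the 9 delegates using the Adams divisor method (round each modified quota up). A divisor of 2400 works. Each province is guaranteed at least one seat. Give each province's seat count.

With modified divisor 2400: modified quotas North 1.800, South 2.748, East 3.215.
Rounding up: North 2, South 3, East 4 (total 9).

North: 2; South: 3; East: 4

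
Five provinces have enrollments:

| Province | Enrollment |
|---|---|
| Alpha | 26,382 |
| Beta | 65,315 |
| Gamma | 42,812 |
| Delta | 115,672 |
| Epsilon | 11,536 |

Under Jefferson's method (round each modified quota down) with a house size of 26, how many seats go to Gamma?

Standard divisor 261717/26 ≈ 10066.038; standard quotas: Alpha 2.621, Beta 6.489, Gamma 4.253, Delta 11.491, Epsilon 1.146.
Rounding down gives 2, 6, 4, 11, 1 = 24 seats, so the divisor must be adjusted.
With modified divisor 9100: modified quotas Alpha 2.899, Beta 7.177, Gamma 4.705, Delta 12.711, Epsilon 1.268.
Rounding down: Alpha 2, Beta 7, Gamma 4, Delta 12, Epsilon 1 (total 26).
Gamma receives 4.

4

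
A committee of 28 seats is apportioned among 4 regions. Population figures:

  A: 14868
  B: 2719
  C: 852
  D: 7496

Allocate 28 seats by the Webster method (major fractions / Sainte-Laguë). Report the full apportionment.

Standard divisor 25935/28 ≈ 926.25; standard quotas: A 16.052, B 2.935, C 0.920, D 8.093.
Rounding to the nearest integer gives A 16, B 3, C 1, D 8 — total 28, matching the house size, so no adjustment is needed.

A 16; B 3; C 1; D 8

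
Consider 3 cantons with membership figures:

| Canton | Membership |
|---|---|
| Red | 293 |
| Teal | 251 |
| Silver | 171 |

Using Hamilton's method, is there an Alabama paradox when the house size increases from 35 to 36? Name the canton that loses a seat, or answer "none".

At 35 seats: Red 14, Teal 12, Silver 9.
At 36 seats: Red 15, Teal 13, Silver 8.
Silver drops from 9 to 8.

Silver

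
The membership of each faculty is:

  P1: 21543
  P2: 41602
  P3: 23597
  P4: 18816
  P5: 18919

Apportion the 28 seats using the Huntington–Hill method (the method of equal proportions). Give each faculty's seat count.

P1=5; P2=10; P3=5; P4=4; P5=4

With divisor 4347: modified quotas P1 4.956, P2 9.570, P3 5.428, P4 4.329, P5 4.352.
Geometric-mean thresholds: P1 √(4·5)=4.472, P2 √(9·10)=9.487, P3 √(5·6)=5.477, P4 √(4·5)=4.472, P5 √(4·5)=4.472.
Each quota rounded against its threshold gives P1 5, P2 10, P3 5, P4 4, P5 4 (total 28).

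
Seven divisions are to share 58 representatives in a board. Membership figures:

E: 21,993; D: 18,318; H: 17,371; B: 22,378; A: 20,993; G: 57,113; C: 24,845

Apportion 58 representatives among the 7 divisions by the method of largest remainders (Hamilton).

Standard divisor: 183011 ÷ 58 ≈ 3155.362.
Standard quotas: E 6.9700, D 5.8054, H 5.5052, B 7.0921, A 6.6531, G 18.1003, C 7.8739.
Lower quotas: E 6, D 5, H 5, B 7, A 6, G 18, C 7 (sum 54, leaving 4 seats).
Remainders in descending order: E 0.9700, C 0.8739, D 0.8054, A 0.6531, H 0.5052, G 0.1003, B 0.0921.
Largest remainders: E, C, D, A receive the extra seats.

E: 7, D: 6, H: 5, B: 7, A: 7, G: 18, C: 8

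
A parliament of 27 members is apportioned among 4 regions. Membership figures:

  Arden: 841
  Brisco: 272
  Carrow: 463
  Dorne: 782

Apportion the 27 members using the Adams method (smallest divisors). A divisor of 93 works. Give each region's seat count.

With modified divisor 93: modified quotas Arden 9.043, Brisco 2.925, Carrow 4.978, Dorne 8.409.
Rounding up: Arden 10, Brisco 3, Carrow 5, Dorne 9 (total 27).

Arden=10, Brisco=3, Carrow=5, Dorne=9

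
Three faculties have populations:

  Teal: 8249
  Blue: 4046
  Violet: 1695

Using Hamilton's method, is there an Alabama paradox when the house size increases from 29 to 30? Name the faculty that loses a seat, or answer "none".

Violet

At 29 seats: Teal 17, Blue 8, Violet 4.
At 30 seats: Teal 18, Blue 9, Violet 3.
Violet drops from 4 to 3.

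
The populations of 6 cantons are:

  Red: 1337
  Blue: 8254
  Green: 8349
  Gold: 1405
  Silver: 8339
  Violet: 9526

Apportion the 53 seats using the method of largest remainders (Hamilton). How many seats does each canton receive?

Standard divisor: 37210 ÷ 53 ≈ 702.075.
Standard quotas: Red 1.9044, Blue 11.7566, Green 11.8919, Gold 2.0012, Silver 11.8776, Violet 13.5683.
Lower quotas: Red 1, Blue 11, Green 11, Gold 2, Silver 11, Violet 13 (sum 49, leaving 4 seats).
Remainders in descending order: Red 0.9044, Green 0.8919, Silver 0.8776, Blue 0.7566, Violet 0.5683, Gold 0.0012.
Largest remainders: Red, Green, Silver, Blue receive the extra seats.

Red: 2, Blue: 12, Green: 12, Gold: 2, Silver: 12, Violet: 13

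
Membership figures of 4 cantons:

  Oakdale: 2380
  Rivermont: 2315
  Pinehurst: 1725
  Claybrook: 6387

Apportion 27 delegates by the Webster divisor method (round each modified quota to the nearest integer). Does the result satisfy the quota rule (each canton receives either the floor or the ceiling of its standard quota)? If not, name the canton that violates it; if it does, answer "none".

Standard quotas: Oakdale 5.018, Rivermont 4.881, Pinehurst 3.637, Claybrook 13.465.
Webster allocation: Oakdale 5, Rivermont 5, Pinehurst 4, Claybrook 13.
Every allocation lies between the lower and upper quota.

none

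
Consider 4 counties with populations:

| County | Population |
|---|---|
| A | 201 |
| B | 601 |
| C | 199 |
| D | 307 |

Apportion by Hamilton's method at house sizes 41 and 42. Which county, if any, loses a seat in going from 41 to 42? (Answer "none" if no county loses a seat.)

At 41 seats: A 6, B 19, C 6, D 10.
At 42 seats: A 7, B 19, C 6, D 10.
No county's allocation decreased.

none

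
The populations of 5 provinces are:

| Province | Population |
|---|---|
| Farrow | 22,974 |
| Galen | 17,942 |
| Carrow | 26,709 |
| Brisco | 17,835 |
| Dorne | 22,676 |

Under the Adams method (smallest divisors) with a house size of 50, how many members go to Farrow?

Standard divisor 108136/50 ≈ 2162.72; standard quotas: Farrow 10.623, Galen 8.296, Carrow 12.350, Brisco 8.247, Dorne 10.485.
Rounding up gives 11, 9, 13, 9, 11 = 53 seats, so the divisor must be adjusted.
With modified divisor 2260: modified quotas Farrow 10.165, Galen 7.939, Carrow 11.818, Brisco 7.892, Dorne 10.034.
Rounding up: Farrow 11, Galen 8, Carrow 12, Brisco 8, Dorne 11 (total 50).
Farrow receives 11.

11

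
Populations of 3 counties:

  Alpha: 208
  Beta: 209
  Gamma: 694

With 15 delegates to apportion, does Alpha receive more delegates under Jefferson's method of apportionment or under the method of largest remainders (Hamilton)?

Hamilton

Jefferson: Alpha 2, Beta 3, Gamma 10.
Hamilton: Alpha 3, Beta 3, Gamma 9.
Alpha gets 2 under Jefferson and 3 under Hamilton.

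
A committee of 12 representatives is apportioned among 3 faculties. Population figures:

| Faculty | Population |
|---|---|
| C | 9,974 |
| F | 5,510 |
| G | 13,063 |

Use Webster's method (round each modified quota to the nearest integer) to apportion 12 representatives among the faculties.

Standard divisor 28547/12 ≈ 2378.917; standard quotas: C 4.193, F 2.316, G 5.491.
Rounding to the nearest integer gives 4, 2, 5 = 11 seats, so the divisor must be adjusted.
With modified divisor 2300: modified quotas C 4.337, F 2.396, G 5.680.
Rounding to the nearest integer: C 4, F 2, G 6 (total 12).

C: 4, F: 2, G: 6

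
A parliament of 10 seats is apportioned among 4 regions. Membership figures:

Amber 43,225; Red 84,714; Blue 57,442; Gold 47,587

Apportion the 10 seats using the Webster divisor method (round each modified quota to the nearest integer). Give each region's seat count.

Amber 2, Red 4, Blue 2, Gold 2

Standard divisor 232968/10 ≈ 23296.8; standard quotas: Amber 1.855, Red 3.636, Blue 2.466, Gold 2.043.
Rounding to the nearest integer gives Amber 2, Red 4, Blue 2, Gold 2 — total 10, matching the house size, so no adjustment is needed.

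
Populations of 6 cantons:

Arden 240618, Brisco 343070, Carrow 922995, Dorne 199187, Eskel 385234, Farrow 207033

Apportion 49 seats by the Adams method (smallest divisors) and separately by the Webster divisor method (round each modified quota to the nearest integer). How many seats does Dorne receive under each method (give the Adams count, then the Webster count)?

5 and 4

Adams: Arden 5, Brisco 7, Carrow 19, Dorne 5, Eskel 8, Farrow 5.
Webster: Arden 5, Brisco 7, Carrow 20, Dorne 4, Eskel 8, Farrow 5.
Dorne gets 5 under Adams and 4 under Webster.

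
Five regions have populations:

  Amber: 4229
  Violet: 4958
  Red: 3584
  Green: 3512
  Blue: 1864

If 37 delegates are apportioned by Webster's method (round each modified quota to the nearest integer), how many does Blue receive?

Standard divisor 18147/37 ≈ 490.459; standard quotas: Amber 8.623, Violet 10.109, Red 7.307, Green 7.161, Blue 3.801.
Rounding to the nearest integer gives Amber 9, Violet 10, Red 7, Green 7, Blue 4 — total 37, matching the house size, so no adjustment is needed.
Blue receives 4.

4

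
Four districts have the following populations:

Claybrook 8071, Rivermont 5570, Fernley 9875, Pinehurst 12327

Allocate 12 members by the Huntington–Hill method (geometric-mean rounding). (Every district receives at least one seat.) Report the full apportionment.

Claybrook: 3; Rivermont: 2; Fernley: 3; Pinehurst: 4

With divisor 3073: modified quotas Claybrook 2.626, Rivermont 1.813, Fernley 3.213, Pinehurst 4.011.
Geometric-mean thresholds: Claybrook √(2·3)=2.449, Rivermont √(1·2)=1.414, Fernley √(3·4)=3.464, Pinehurst √(4·5)=4.472.
Each quota rounded against its threshold gives Claybrook 3, Rivermont 2, Fernley 3, Pinehurst 4 (total 12).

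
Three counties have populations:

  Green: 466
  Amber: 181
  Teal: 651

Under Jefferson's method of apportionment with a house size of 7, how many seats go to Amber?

Standard divisor 1298/7 ≈ 185.429; standard quotas: Green 2.513, Amber 0.976, Teal 3.511.
Rounding down gives 2, 0, 3 = 5 seats, so the divisor must be adjusted.
With modified divisor 160: modified quotas Green 2.913, Amber 1.131, Teal 4.069.
Rounding down: Green 2, Amber 1, Teal 4 (total 7).
Amber receives 1.

1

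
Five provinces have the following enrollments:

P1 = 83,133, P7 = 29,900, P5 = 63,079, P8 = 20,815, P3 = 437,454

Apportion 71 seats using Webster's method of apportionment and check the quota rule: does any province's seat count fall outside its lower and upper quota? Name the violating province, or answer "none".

P3

Standard quotas: P1 9.304, P7 3.346, P5 7.060, P8 2.330, P3 48.960.
Webster allocation: P1 9, P7 3, P5 7, P8 2, P3 50.
P3 has quota 48.960 (lower 48, upper 49) but receives 50 — outside the quota interval.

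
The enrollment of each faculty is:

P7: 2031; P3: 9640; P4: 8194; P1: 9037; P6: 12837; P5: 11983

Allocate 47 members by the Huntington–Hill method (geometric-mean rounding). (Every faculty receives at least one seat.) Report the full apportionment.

With divisor 1139: modified quotas P7 1.783, P3 8.464, P4 7.194, P1 7.934, P6 11.270, P5 10.521.
Geometric-mean thresholds: P7 √(1·2)=1.414, P3 √(8·9)=8.485, P4 √(7·8)=7.483, P1 √(7·8)=7.483, P6 √(11·12)=11.489, P5 √(10·11)=10.488.
Each quota rounded against its threshold gives P7 2, P3 8, P4 7, P1 8, P6 11, P5 11 (total 47).

P7 2, P3 8, P4 7, P1 8, P6 11, P5 11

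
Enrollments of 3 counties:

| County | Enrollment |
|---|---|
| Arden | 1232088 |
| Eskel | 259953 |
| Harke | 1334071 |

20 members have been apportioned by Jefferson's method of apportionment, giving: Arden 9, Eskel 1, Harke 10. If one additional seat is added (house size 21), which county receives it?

Eskel

Priority for the next seat is population ÷ (current seats + 1).
Priorities: Arden 123208.800, Eskel 129976.500, Harke 121279.182.
Highest priority: Eskel.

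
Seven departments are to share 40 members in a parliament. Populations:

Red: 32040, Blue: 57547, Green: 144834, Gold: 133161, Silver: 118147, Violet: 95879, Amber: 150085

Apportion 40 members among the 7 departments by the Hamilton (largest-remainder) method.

Red 2, Blue 3, Green 8, Gold 7, Silver 7, Violet 5, Amber 8

The standard divisor is 731693/40 ≈ 18292.325.
Standard quotas: Red 1.7516, Blue 3.1460, Green 7.9177, Gold 7.2796, Silver 6.4588, Violet 5.2415, Amber 8.2048.
Lower quotas: Red 1, Blue 3, Green 7, Gold 7, Silver 6, Violet 5, Amber 8 (sum 37, leaving 3 seats).
Remainders in descending order: Green 0.9177, Red 0.7516, Silver 0.4588, Gold 0.2796, Violet 0.2415, Amber 0.2048, Blue 0.1460.
Largest remainders: Green, Red, Silver receive the extra seats.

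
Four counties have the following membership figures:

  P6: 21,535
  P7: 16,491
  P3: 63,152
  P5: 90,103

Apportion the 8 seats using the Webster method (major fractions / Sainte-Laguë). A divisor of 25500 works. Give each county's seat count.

P6: 1; P7: 1; P3: 2; P5: 4

With modified divisor 25500: modified quotas P6 0.845, P7 0.647, P3 2.477, P5 3.533.
Rounding to the nearest integer: P6 1, P7 1, P3 2, P5 4 (total 8).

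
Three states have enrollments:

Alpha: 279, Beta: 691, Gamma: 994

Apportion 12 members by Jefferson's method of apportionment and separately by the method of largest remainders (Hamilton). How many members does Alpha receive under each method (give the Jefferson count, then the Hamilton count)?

1 and 2

Jefferson: Alpha 1, Beta 4, Gamma 7.
Hamilton: Alpha 2, Beta 4, Gamma 6.
Alpha gets 1 under Jefferson and 2 under Hamilton.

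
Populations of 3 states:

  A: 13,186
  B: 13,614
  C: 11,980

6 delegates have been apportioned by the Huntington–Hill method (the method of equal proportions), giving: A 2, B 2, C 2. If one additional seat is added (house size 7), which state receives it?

Priority for the next seat is population ÷ (√(s·(s+1))).
Priorities: A 5383.162, B 5557.892, C 4890.815.
Highest priority: B.

B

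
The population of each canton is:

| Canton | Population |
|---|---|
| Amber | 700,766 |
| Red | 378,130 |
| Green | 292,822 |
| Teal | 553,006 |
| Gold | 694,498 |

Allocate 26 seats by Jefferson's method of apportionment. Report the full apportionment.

Amber 7, Red 4, Green 3, Teal 5, Gold 7

Standard divisor 2619222/26 ≈ 100739.308; standard quotas: Amber 6.956, Red 3.754, Green 2.907, Teal 5.489, Gold 6.894.
Rounding down gives 6, 3, 2, 5, 6 = 22 seats, so the divisor must be adjusted.
With modified divisor 93400: modified quotas Amber 7.503, Red 4.049, Green 3.135, Teal 5.921, Gold 7.436.
Rounding down: Amber 7, Red 4, Green 3, Teal 5, Gold 7 (total 26).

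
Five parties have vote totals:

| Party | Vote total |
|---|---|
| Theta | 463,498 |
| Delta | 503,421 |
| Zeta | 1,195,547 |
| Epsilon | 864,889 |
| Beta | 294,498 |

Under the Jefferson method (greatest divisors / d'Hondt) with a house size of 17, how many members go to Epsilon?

Standard divisor 3321853/17 ≈ 195403.118; standard quotas: Theta 2.372, Delta 2.576, Zeta 6.118, Epsilon 4.426, Beta 1.507.
Rounding down gives 2, 2, 6, 4, 1 = 15 seats, so the divisor must be adjusted.
With modified divisor 169300: modified quotas Theta 2.738, Delta 2.974, Zeta 7.062, Epsilon 5.109, Beta 1.740.
Rounding down: Theta 2, Delta 2, Zeta 7, Epsilon 5, Beta 1 (total 17).
Epsilon receives 5.

5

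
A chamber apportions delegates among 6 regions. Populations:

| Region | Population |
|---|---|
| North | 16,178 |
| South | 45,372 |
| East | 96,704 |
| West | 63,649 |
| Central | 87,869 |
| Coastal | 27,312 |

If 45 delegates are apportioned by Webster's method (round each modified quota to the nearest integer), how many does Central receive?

Standard divisor 337084/45 ≈ 7490.756; standard quotas: North 2.160, South 6.057, East 12.910, West 8.497, Central 11.730, Coastal 3.646.
Rounding to the nearest integer gives North 2, South 6, East 13, West 8, Central 12, Coastal 4 — total 45, matching the house size, so no adjustment is needed.
Central receives 12.

12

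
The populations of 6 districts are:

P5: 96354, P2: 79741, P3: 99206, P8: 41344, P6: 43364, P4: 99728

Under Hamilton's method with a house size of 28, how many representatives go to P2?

5

Standard divisor: 459737 ÷ 28 ≈ 16419.179.
Standard quotas: P5 5.8684, P2 4.8566, P3 6.0421, P8 2.5180, P6 2.6411, P4 6.0739.
Lower quotas: P5 5, P2 4, P3 6, P8 2, P6 2, P4 6 (sum 25, leaving 3 seats).
Remainders in descending order: P5 0.8684, P2 0.8566, P6 0.6411, P8 0.5180, P4 0.0739, P3 0.0421.
Largest remainders: P5, P2, P6 receive the extra seats.
P2 receives 5.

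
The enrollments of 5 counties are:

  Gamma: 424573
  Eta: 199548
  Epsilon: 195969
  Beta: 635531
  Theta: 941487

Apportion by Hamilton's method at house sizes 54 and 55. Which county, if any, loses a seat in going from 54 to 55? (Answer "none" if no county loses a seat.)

At 54 seats: Gamma 10, Eta 5, Epsilon 4, Beta 14, Theta 21.
At 55 seats: Gamma 10, Eta 4, Epsilon 4, Beta 15, Theta 22.
Eta drops from 5 to 4.

Eta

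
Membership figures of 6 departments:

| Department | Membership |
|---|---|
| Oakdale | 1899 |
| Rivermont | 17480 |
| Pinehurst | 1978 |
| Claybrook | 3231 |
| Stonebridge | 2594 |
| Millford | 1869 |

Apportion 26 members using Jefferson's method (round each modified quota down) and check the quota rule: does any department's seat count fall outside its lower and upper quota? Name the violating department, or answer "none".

Standard quotas: Oakdale 1.700, Rivermont 15.644, Pinehurst 1.770, Claybrook 2.892, Stonebridge 2.322, Millford 1.673.
Jefferson allocation: Oakdale 1, Rivermont 17, Pinehurst 2, Claybrook 3, Stonebridge 2, Millford 1.
Rivermont has quota 15.644 (lower 15, upper 16) but receives 17 — outside the quota interval.

Rivermont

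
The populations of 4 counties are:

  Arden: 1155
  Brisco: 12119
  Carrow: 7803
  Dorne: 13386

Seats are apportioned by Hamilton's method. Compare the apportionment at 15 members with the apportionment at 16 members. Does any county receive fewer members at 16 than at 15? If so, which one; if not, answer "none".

At 15 seats: Arden 1, Brisco 5, Carrow 3, Dorne 6.
At 16 seats: Arden 0, Brisco 6, Carrow 4, Dorne 6.
Arden drops from 1 to 0.

Arden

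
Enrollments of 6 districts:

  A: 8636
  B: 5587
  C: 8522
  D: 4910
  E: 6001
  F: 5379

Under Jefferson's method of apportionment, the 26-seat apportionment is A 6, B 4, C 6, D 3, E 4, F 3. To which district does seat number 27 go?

Priority for the next seat is population ÷ (current seats + 1).
Priorities: A 1233.714, B 1117.400, C 1217.429, D 1227.500, E 1200.200, F 1344.750.
Highest priority: F.

F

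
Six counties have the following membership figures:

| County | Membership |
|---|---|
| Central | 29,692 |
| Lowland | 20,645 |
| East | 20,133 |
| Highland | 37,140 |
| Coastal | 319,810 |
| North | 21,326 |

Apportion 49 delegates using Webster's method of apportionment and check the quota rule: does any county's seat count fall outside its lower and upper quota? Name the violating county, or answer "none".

Standard quotas: Central 3.242, Lowland 2.254, East 2.198, Highland 4.055, Coastal 34.921, North 2.329.
Webster allocation: Central 3, Lowland 2, East 2, Highland 4, Coastal 36, North 2.
Coastal has quota 34.921 (lower 34, upper 35) but receives 36 — outside the quota interval.

Coastal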